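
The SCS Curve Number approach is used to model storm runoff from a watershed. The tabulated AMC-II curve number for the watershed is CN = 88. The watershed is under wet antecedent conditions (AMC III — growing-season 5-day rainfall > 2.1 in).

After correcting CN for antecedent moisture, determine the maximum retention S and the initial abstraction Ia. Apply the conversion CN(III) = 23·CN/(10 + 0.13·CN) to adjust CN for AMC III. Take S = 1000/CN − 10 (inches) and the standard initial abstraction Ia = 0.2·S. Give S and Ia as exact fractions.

S = 150/253 in ≈ 0.593 in; Ia = 30/253 in ≈ 0.119 in

Adjust CN=88 to AMC III: 23·88/(10 + 0.13·88) → 2024 ÷ (536/25) = 6325/67 ≈ 94.403
Max retention: S = 1000/(6325/67) − 10 = 150/253 in (≈ 0.593 in)
Ia = 0.2·(150/253) = 30/253 in ≈ 0.119 in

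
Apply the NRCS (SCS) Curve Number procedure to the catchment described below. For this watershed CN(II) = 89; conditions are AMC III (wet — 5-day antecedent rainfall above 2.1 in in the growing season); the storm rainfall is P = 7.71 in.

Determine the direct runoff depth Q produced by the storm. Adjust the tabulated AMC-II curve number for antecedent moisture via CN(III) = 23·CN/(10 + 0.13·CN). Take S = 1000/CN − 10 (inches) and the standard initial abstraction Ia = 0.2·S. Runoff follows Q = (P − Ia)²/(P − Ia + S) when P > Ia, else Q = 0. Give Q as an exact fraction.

CN(III) from CN(II)=89: (23·89)/(10 + 0.13·89) = 204700/2157 ≈ 94.900
Max retention: S = 1000/(204700/2157) − 10 = 1100/2047 in (≈ 0.537 in)
Ia = 0.2·(1100/2047) = 220/2047 in ≈ 0.107 in
P − Ia = 7.710 − 0.107 = 1556237/204700 ≈ 7.603 in (> 0, runoff occurs)
Runoff Q = (P−Ia)²/(P−Ia+S) = (7.603)²/(7.603+0.537) = 2421873600169/341078713900 ≈ 7.101 in

Q = 2421873600169/341078713900 in ≈ 7.101 in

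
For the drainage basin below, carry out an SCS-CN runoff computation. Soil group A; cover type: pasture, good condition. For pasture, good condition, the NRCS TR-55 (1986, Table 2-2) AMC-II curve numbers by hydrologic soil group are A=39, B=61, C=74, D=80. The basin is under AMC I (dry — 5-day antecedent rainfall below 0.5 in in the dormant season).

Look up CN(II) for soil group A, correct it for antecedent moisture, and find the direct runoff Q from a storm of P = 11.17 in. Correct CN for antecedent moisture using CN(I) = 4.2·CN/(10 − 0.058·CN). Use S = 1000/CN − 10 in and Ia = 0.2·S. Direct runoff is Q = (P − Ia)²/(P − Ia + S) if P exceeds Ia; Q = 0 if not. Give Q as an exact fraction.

Q = 92917061329/274760003700 in ≈ 0.338 in

NRCS table: pasture, good condition, soil group A → CN(II) = 39
CN(I) from CN(II)=39: (4.2·39)/(10 − 0.058·39) = 81900/3869 ≈ 21.168
Max retention: S = 1000/(81900/3869) − 10 = 30500/819 in (≈ 37.241 in)
Ia = 0.2S: 0.2·37.241 = 7.448 in (exactly 6100/819)
Since P=11.170 > Ia=7.448: effective rainfall P−Ia = 304823/81900 in
Q: (304823/81900)² ÷ (3354823/81900) = 92917061329/274760003700 in (≈ 0.338 in)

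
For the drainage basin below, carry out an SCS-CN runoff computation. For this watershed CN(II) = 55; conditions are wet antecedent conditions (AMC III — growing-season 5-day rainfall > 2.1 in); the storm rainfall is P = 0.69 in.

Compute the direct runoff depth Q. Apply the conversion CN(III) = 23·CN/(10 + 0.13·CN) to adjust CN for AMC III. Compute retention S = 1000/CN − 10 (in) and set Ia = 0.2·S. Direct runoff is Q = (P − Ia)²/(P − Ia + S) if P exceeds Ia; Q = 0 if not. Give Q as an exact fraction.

Wet (AMC III): CN(III) = 23·55/(10 + 0.13·55) = 1265/(343/20) = 25300/343 ≈ 73.761
S = 1000/(25300/343) − 10 = 900/253 in ≈ 3.557 in
Ia = 0.2·(900/253) = 180/253 in ≈ 0.711 in
P = 0.690 ≤ Ia = 0.711 in: entire storm abstracted, Q = 0.

Q = 0 in ≈ 0.000 in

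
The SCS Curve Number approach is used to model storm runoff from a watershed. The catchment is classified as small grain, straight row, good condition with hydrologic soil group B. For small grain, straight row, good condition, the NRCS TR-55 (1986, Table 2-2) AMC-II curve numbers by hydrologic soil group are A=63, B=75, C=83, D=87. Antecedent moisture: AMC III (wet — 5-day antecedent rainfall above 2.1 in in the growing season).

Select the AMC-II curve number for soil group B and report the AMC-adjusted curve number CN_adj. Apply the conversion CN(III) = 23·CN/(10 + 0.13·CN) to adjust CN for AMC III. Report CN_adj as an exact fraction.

NRCS table: small grain, straight row, good condition, soil group B → CN(II) = 75
Adjust CN=75 to AMC III: 23·75/(10 + 0.13·75) → 1725 ÷ (79/4) = 6900/79 ≈ 87.342

CN_adj = 6900/79 ≈ 87.342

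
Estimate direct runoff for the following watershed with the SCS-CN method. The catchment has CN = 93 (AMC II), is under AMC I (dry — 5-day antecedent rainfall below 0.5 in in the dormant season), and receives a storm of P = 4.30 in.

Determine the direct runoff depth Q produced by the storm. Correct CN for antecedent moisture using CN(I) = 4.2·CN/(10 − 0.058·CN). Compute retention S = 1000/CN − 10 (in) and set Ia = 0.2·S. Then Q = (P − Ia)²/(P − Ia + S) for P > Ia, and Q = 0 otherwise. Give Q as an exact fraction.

Q = 120934009/44631630 in ≈ 2.710 in

Adjust CN=93 to AMC I: 4.2·93/(10 − 0.058·93) → (1953/5) ÷ (2303/500) = 27900/329 ≈ 84.802
Max retention: S = 1000/(27900/329) − 10 = 500/279 in (≈ 1.792 in)
Ia = 0.2S: 0.2·1.792 = 0.358 in (exactly 100/279)
P − Ia = 4.300 − 0.358 = 10997/2790 ≈ 3.942 in (> 0, runoff occurs)
Q = (10997/2790)²/((10997/2790) + 500/279) = (120934009/7784100)/(15997/2790) = 120934009/44631630 in ≈ 2.710 in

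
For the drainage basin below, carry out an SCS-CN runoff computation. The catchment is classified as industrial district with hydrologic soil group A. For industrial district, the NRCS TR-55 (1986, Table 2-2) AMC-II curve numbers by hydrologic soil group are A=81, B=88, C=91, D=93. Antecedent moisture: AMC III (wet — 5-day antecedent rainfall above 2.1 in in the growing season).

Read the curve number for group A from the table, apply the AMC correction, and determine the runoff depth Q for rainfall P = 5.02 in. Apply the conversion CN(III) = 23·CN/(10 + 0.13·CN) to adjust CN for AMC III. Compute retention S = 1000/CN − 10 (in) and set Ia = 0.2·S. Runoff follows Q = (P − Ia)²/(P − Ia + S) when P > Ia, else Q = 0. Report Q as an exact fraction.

Q = 201253623769/50637550950 in ≈ 3.974 in

NRCS table: industrial district, soil group A → CN(II) = 81
CN(III) from CN(II)=81: (23·81)/(10 + 0.13·81) = 186300/2053 ≈ 90.745
Max retention: S = 1000/(186300/2053) − 10 = 1900/1863 in (≈ 1.020 in)
Ia = 0.2S: 0.2·1.020 = 0.204 in (exactly 380/1863)
Excess rainfall: 5.020 − 0.204 = 4.816 in; P > Ia so Q > 0
Q = (448613/93150)²/((448613/93150) + 1900/1863) = (201253623769/8676922500)/(543613/93150) = 201253623769/50637550950 in ≈ 3.974 in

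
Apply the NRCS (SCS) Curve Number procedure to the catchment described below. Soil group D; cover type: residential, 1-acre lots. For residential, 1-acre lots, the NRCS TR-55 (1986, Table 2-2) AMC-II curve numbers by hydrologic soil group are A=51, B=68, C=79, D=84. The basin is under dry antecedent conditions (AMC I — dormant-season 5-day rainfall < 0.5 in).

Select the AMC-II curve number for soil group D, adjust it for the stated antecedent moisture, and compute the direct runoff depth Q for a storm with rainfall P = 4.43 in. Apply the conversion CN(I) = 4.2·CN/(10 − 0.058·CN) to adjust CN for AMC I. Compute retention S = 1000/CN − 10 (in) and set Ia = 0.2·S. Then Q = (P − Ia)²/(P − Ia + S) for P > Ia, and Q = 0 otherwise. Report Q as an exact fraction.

Q = 24137661769/15671508300 in ≈ 1.540 in

NRCS table: residential, 1-acre lots, soil group D → CN(II) = 84
Dry (AMC I): CN(I) = 4.2·84/(10 − 0.058·84) = (1764/5)/(641/125) = 44100/641 ≈ 68.799
Retention S: 1000/CN − 10 with CN=68.799 → S = 2000/441 ≈ 4.535 in
Ia = 0.2S: 0.2·4.535 = 0.907 in (exactly 400/441)
P − Ia = 4.430 − 0.907 = 155363/44100 ≈ 3.523 in (> 0, runoff occurs)
Q: (155363/44100)² ÷ (355363/44100) = 24137661769/15671508300 in (≈ 1.540 in)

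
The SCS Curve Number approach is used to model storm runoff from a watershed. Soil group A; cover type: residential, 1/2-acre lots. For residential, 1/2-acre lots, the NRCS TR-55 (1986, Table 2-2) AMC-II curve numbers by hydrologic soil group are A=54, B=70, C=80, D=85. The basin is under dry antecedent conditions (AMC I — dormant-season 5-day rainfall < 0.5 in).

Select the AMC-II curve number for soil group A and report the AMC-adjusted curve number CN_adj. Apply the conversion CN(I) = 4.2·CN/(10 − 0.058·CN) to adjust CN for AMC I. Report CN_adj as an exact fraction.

NRCS table: residential, 1/2-acre lots, soil group A → CN(II) = 54
Dry (AMC I): CN(I) = 4.2·54/(10 − 0.058·54) = (1134/5)/(1717/250) = 56700/1717 ≈ 33.023

CN_adj = 56700/1717 ≈ 33.023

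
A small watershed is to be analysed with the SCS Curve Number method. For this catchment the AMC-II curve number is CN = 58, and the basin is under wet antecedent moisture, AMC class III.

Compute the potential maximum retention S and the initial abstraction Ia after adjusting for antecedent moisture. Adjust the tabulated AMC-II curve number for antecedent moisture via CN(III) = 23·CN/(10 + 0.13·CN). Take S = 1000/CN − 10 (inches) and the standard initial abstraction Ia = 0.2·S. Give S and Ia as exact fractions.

Adjust CN=58 to AMC III: 23·58/(10 + 0.13·58) → 1334 ÷ (877/50) = 66700/877 ≈ 76.055
S = 1000/(66700/877) − 10 = 2100/667 in ≈ 3.148 in
Ia = 0.2S: 0.2·3.148 = 0.630 in (exactly 420/667)

S = 2100/667 in ≈ 3.148 in; Ia = 420/667 in ≈ 0.630 in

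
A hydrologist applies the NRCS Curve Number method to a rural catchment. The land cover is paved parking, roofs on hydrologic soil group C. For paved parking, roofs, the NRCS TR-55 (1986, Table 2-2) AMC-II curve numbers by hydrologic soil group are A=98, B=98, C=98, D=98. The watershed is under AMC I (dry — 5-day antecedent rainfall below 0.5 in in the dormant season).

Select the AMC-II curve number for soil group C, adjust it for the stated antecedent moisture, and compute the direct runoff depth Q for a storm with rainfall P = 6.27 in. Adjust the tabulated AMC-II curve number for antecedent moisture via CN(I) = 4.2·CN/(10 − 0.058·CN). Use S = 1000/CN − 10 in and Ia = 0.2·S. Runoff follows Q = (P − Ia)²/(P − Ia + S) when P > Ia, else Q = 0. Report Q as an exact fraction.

Q = 403457443489/70505330700 in ≈ 5.722 in

NRCS table: paved parking, roofs, soil group C → CN(II) = 98
Dry (AMC I): CN(I) = 4.2·98/(10 − 0.058·98) = (2058/5)/(1079/250) = 102900/1079 ≈ 95.366
Max retention: S = 1000/(102900/1079) − 10 = 500/1029 in (≈ 0.486 in)
Initial abstraction Ia = S/5 = (500/1029)/5 = 100/1029 ≈ 0.097 in
Excess rainfall: 6.270 − 0.097 = 6.173 in; P > Ia so Q > 0
Q = (635183/102900)²/((635183/102900) + 500/1029) = (403457443489/10588410000)/(685183/102900) = 403457443489/70505330700 in ≈ 5.722 in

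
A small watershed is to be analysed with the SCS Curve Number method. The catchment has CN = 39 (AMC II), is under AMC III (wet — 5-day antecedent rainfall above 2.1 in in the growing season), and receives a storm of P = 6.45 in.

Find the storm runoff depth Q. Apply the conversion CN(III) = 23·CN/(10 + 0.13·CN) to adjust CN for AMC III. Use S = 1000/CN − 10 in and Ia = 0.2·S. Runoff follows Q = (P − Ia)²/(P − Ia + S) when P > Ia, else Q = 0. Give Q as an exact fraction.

Q = 8338063969/3826835220 in ≈ 2.179 in

Wet (AMC III): CN(III) = 23·39/(10 + 0.13·39) = 897/(1507/100) = 89700/1507 ≈ 59.522
S = 1000/(89700/1507) − 10 = 6100/897 in ≈ 6.800 in
Initial abstraction Ia = S/5 = (6100/897)/5 = 1220/897 ≈ 1.360 in
Since P=6.450 > Ia=1.360: effective rainfall P−Ia = 91313/17940 in
Q: (91313/17940)² ÷ (213313/17940) = 8338063969/3826835220 in (≈ 2.179 in)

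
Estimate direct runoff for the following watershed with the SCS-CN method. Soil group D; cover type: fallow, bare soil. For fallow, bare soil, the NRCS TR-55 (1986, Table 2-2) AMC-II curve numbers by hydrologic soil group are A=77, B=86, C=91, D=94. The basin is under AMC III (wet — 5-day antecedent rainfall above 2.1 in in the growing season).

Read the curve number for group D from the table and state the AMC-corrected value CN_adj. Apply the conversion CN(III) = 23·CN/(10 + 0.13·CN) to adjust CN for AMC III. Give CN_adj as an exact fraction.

NRCS table: fallow, bare soil, soil group D → CN(II) = 94
Wet (AMC III): CN(III) = 23·94/(10 + 0.13·94) = 2162/(1111/50) = 108100/1111 ≈ 97.300

CN_adj = 108100/1111 ≈ 97.300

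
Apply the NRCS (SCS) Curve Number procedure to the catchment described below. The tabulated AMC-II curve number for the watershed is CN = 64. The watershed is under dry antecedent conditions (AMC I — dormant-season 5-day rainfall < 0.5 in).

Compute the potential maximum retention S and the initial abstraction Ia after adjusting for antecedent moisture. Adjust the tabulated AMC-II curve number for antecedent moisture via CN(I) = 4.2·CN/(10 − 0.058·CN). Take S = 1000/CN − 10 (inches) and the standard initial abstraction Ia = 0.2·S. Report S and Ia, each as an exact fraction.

CN(I) from CN(II)=64: (4.2·64)/(10 − 0.058·64) = 5600/131 ≈ 42.748
Retention S: 1000/CN − 10 with CN=42.748 → S = 375/28 ≈ 13.393 in
Initial abstraction Ia = S/5 = (375/28)/5 = 75/28 ≈ 2.679 in

S = 375/28 in ≈ 13.393 in; Ia = 75/28 in ≈ 2.679 in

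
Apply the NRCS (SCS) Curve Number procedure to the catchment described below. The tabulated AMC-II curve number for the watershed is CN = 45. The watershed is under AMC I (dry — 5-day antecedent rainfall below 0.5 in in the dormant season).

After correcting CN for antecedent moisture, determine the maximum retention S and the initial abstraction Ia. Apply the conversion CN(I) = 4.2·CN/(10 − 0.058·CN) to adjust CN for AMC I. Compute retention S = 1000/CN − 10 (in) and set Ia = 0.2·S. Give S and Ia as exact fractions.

CN(I) from CN(II)=45: (4.2·45)/(10 − 0.058·45) = 18900/739 ≈ 25.575
S = 1000/(18900/739) − 10 = 5500/189 in ≈ 29.101 in
Initial abstraction Ia = S/5 = (5500/189)/5 = 1100/189 ≈ 5.820 in

S = 5500/189 in ≈ 29.101 in; Ia = 1100/189 in ≈ 5.820 in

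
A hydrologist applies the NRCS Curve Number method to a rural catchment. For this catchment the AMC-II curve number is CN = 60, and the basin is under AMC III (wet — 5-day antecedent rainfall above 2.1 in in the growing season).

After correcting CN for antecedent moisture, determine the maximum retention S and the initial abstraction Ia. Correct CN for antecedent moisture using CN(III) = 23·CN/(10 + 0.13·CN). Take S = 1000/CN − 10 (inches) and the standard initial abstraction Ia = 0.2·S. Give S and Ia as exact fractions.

Adjust CN=60 to AMC III: 23·60/(10 + 0.13·60) → 1380 ÷ (89/5) = 6900/89 ≈ 77.528
S = 1000/(6900/89) − 10 = 200/69 in ≈ 2.899 in
Initial abstraction Ia = S/5 = (200/69)/5 = 40/69 ≈ 0.580 in

S = 200/69 in ≈ 2.899 in; Ia = 40/69 in ≈ 0.580 in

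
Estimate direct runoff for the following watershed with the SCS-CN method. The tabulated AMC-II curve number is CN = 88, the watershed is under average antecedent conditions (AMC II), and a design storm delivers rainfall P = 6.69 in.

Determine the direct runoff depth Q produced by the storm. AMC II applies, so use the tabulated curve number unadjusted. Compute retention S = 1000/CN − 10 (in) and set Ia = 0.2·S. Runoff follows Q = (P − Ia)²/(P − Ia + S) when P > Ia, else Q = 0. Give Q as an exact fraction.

Average conditions: CN = 88 (no AMC adjustment).
Max retention: S = 1000/88 − 10 = 15/11 in (≈ 1.364 in)
Ia = 0.2·(15/11) = 3/11 in ≈ 0.273 in
P − Ia = 6.690 − 0.273 = 7059/1100 ≈ 6.417 in (> 0, runoff occurs)
Q = (7059/1100)²/((7059/1100) + 15/11) = (49829481/1210000)/(8559/1100) = 5536609/1046100 in ≈ 5.293 in

Q = 5536609/1046100 in ≈ 5.293 in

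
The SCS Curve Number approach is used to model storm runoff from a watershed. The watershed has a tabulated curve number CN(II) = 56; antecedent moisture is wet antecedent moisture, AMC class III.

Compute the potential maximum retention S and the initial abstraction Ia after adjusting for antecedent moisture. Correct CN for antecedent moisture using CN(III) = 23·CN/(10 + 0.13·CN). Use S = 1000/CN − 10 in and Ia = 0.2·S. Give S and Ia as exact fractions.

Wet (AMC III): CN(III) = 23·56/(10 + 0.13·56) = 1288/(432/25) = 4025/54 ≈ 74.537
Max retention: S = 1000/(4025/54) − 10 = 550/161 in (≈ 3.416 in)
Ia = 0.2S: 0.2·3.416 = 0.683 in (exactly 110/161)

S = 550/161 in ≈ 3.416 in; Ia = 110/161 in ≈ 0.683 in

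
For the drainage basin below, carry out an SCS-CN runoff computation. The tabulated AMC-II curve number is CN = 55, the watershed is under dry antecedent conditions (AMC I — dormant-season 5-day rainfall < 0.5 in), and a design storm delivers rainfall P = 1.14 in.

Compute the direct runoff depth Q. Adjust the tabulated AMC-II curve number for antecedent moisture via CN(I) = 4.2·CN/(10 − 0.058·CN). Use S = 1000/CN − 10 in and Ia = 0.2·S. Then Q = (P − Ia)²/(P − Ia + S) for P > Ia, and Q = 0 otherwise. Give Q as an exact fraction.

Q = 0 in ≈ 0.000 in

Adjust CN=55 to AMC I: 4.2·55/(10 − 0.058·55) → 231 ÷ (681/100) = 7700/227 ≈ 33.921
Retention S: 1000/CN − 10 with CN=33.921 → S = 1500/77 ≈ 19.481 in
Ia = 0.2·(1500/77) = 300/77 in ≈ 3.896 in
P = 1.140 ≤ Ia = 3.896 in: entire storm abstracted, Q = 0.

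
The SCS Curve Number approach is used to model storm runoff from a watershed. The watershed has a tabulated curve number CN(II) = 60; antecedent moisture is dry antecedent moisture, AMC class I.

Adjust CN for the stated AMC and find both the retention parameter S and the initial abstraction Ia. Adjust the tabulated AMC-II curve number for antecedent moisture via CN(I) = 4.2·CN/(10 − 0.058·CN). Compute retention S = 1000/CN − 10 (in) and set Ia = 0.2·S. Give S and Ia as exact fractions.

CN(I) from CN(II)=60: (4.2·60)/(10 − 0.058·60) = 6300/163 ≈ 38.650
S = 1000/(6300/163) − 10 = 1000/63 in ≈ 15.873 in
Ia = 0.2·(1000/63) = 200/63 in ≈ 3.175 in

S = 1000/63 in ≈ 15.873 in; Ia = 200/63 in ≈ 3.175 in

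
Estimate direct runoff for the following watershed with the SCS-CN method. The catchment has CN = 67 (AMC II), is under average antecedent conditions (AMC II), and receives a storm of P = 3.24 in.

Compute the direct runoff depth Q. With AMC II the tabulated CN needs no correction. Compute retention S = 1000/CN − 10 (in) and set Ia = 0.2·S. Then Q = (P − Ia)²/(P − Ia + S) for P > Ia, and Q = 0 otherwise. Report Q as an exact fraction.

CN(II) = 67; AMC II needs no correction.
Max retention: S = 1000/67 − 10 = 330/67 in (≈ 4.925 in)
Initial abstraction Ia = S/5 = (330/67)/5 = 66/67 ≈ 0.985 in
Since P=3.240 > Ia=0.985: effective rainfall P−Ia = 3777/1675 in
Runoff Q = (P−Ia)²/(P−Ia+S) = (2.255)²/(2.255+4.925) = 4755243/6715075 ≈ 0.708 in

Q = 4755243/6715075 in ≈ 0.708 in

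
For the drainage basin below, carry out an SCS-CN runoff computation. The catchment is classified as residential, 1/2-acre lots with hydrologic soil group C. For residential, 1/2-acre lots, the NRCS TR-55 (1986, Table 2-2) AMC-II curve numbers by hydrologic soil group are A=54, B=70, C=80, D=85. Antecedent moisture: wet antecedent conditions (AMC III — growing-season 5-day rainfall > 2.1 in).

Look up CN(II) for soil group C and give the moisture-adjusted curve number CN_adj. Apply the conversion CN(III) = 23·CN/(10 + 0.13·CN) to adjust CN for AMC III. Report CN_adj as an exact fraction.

NRCS table: residential, 1/2-acre lots, soil group C → CN(II) = 80
Adjust CN=80 to AMC III: 23·80/(10 + 0.13·80) → 1840 ÷ (102/5) = 4600/51 ≈ 90.196

CN_adj = 4600/51 ≈ 90.196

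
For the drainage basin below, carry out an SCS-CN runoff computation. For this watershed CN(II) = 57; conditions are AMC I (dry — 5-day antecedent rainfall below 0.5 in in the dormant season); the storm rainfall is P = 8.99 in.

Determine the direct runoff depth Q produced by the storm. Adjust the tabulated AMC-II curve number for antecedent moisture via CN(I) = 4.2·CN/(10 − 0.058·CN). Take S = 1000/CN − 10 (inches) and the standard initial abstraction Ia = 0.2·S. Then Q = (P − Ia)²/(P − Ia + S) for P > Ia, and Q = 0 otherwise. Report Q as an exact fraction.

Adjust CN=57 to AMC I: 4.2·57/(10 − 0.058·57) → (1197/5) ÷ (3347/500) = 119700/3347 ≈ 35.763
S = 1000/(119700/3347) − 10 = 21500/1197 in ≈ 17.962 in
Ia = 0.2S: 0.2·17.962 = 3.592 in (exactly 4300/1197)
P − Ia = 8.990 − 3.592 = 646103/119700 ≈ 5.398 in (> 0, runoff occurs)
Q: (646103/119700)² ÷ (2796103/119700) = 417449086609/334693529100 in (≈ 1.247 in)

Q = 417449086609/334693529100 in ≈ 1.247 in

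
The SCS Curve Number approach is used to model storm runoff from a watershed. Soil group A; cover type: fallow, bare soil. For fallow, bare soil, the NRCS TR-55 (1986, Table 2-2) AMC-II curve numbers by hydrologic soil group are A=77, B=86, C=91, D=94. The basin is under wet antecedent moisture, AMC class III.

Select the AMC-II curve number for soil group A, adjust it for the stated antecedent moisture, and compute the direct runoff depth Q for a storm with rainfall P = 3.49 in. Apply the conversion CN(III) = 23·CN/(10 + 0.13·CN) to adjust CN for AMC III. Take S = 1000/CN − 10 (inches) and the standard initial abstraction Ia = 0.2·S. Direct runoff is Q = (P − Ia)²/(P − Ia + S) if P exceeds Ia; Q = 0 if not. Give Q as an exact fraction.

Q = 618666129/268522100 in ≈ 2.304 in

NRCS table: fallow, bare soil, soil group A → CN(II) = 77
Wet (AMC III): CN(III) = 23·77/(10 + 0.13·77) = 1771/(2001/100) = 7700/87 ≈ 88.506
Retention S: 1000/CN − 10 with CN=88.506 → S = 100/77 ≈ 1.299 in
Initial abstraction Ia = S/5 = (100/77)/5 = 20/77 ≈ 0.260 in
P − Ia = 3.490 − 0.260 = 24873/7700 ≈ 3.230 in (> 0, runoff occurs)
Runoff Q = (P−Ia)²/(P−Ia+S) = (3.230)²/(3.230+1.299) = 618666129/268522100 ≈ 2.304 in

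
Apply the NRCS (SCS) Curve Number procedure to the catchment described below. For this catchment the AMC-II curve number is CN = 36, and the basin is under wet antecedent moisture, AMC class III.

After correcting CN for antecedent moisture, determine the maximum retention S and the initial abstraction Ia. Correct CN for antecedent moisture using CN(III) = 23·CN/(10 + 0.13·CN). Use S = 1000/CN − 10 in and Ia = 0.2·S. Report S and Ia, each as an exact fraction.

Wet (AMC III): CN(III) = 23·36/(10 + 0.13·36) = 828/(367/25) = 20700/367 ≈ 56.403
Retention S: 1000/CN − 10 with CN=56.403 → S = 1600/207 ≈ 7.729 in
Ia = 0.2S: 0.2·7.729 = 1.546 in (exactly 320/207)

S = 1600/207 in ≈ 7.729 in; Ia = 320/207 in ≈ 1.546 in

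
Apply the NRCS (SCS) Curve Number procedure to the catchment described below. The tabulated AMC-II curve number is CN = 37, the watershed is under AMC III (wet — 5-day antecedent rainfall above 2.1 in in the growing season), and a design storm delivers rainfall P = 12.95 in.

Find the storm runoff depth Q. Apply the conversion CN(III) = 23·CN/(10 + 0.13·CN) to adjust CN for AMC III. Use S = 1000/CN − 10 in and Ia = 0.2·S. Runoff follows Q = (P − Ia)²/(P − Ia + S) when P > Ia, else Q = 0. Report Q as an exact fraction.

Adjust CN=37 to AMC III: 23·37/(10 + 0.13·37) → 851 ÷ (1481/100) = 85100/1481 ≈ 57.461
Max retention: S = 1000/(85100/1481) − 10 = 6300/851 in (≈ 7.403 in)
Initial abstraction Ia = S/5 = (6300/851)/5 = 1260/851 ≈ 1.481 in
Excess rainfall: 12.950 − 1.481 = 11.469 in; P > Ia so Q > 0
Q: (195209/17020)² ÷ (321209/17020) = 5443793383/780996740 in (≈ 6.970 in)

Q = 5443793383/780996740 in ≈ 6.970 in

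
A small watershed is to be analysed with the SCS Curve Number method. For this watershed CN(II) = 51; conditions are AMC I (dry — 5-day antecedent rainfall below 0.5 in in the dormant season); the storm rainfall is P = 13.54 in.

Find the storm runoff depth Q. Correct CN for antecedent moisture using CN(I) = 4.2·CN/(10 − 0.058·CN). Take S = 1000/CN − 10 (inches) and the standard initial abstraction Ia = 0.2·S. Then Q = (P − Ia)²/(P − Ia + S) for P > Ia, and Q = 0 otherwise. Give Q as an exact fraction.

Dry (AMC I): CN(I) = 4.2·51/(10 − 0.058·51) = (1071/5)/(3521/500) = 15300/503 ≈ 30.417
S = 1000/(15300/503) − 10 = 3500/153 in ≈ 22.876 in
Initial abstraction Ia = S/5 = (3500/153)/5 = 700/153 ≈ 4.575 in
Excess rainfall: 13.540 − 4.575 = 8.965 in; P > Ia so Q > 0
Runoff Q = (P−Ia)²/(P−Ia+S) = (8.965)²/(8.965+22.876) = 4703353561/1863394650 ≈ 2.524 in

Q = 4703353561/1863394650 in ≈ 2.524 in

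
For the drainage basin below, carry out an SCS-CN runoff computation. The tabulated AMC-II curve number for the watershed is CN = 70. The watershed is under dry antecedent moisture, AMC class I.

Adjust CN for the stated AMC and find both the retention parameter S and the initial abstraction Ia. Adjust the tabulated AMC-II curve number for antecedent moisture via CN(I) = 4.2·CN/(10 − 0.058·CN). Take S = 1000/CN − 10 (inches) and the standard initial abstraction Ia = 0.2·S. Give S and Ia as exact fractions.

S = 500/49 in ≈ 10.204 in; Ia = 100/49 in ≈ 2.041 in

Dry (AMC I): CN(I) = 4.2·70/(10 − 0.058·70) = 294/(297/50) = 4900/99 ≈ 49.495
Max retention: S = 1000/(4900/99) − 10 = 500/49 in (≈ 10.204 in)
Initial abstraction Ia = S/5 = (500/49)/5 = 100/49 ≈ 2.041 in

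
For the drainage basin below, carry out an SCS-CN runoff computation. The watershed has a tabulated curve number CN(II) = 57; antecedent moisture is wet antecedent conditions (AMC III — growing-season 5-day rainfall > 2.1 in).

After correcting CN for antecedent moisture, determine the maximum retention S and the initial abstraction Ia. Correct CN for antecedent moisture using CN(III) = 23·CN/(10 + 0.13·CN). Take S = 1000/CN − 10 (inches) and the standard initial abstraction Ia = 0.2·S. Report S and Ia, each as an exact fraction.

S = 4300/1311 in ≈ 3.280 in; Ia = 860/1311 in ≈ 0.656 in

CN(III) from CN(II)=57: (23·57)/(10 + 0.13·57) = 131100/1741 ≈ 75.302
S = 1000/(131100/1741) − 10 = 4300/1311 in ≈ 3.280 in
Ia = 0.2·(4300/1311) = 860/1311 in ≈ 0.656 in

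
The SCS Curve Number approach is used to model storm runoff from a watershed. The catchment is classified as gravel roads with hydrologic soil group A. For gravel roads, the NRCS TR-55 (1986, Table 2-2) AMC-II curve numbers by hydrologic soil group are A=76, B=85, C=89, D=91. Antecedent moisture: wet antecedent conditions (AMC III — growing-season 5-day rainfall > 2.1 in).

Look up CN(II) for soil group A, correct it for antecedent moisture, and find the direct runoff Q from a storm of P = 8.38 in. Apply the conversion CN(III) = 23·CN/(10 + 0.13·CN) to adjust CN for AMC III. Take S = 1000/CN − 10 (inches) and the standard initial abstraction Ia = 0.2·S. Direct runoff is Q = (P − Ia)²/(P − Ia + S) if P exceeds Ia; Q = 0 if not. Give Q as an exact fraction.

NRCS table: gravel roads, soil group A → CN(II) = 76
CN(III) from CN(II)=76: (23·76)/(10 + 0.13·76) = 43700/497 ≈ 87.928
Max retention: S = 1000/(43700/497) − 10 = 600/437 in (≈ 1.373 in)
Ia = 0.2·(600/437) = 120/437 in ≈ 0.275 in
Since P=8.380 > Ia=0.275: effective rainfall P−Ia = 177103/21850 in
Q: (177103/21850)² ÷ (207103/21850) = 31365472609/4525200550 in (≈ 6.931 in)

Q = 31365472609/4525200550 in ≈ 6.931 in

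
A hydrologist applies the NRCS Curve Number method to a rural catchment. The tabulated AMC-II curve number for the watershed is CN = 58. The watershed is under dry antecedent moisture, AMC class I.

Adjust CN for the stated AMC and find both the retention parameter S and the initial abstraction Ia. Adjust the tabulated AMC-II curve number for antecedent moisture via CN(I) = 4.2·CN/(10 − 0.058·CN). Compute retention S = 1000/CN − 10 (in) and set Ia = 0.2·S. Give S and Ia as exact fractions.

S = 500/29 in ≈ 17.241 in; Ia = 100/29 in ≈ 3.448 in

Dry (AMC I): CN(I) = 4.2·58/(10 − 0.058·58) = (1218/5)/(1659/250) = 2900/79 ≈ 36.709
S = 1000/(2900/79) − 10 = 500/29 in ≈ 17.241 in
Initial abstraction Ia = S/5 = (500/29)/5 = 100/29 ≈ 3.448 in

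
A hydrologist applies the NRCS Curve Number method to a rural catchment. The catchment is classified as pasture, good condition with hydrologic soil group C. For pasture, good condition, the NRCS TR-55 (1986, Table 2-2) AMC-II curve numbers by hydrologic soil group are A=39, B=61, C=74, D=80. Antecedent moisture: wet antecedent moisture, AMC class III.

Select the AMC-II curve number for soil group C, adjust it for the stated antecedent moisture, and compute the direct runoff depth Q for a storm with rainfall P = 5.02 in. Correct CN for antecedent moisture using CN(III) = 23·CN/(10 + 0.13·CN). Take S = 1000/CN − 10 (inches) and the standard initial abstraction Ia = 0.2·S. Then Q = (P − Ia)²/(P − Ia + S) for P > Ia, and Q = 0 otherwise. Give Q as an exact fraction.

NRCS table: pasture, good condition, soil group C → CN(II) = 74
CN(III) from CN(II)=74: (23·74)/(10 + 0.13·74) = 85100/981 ≈ 86.748
Retention S: 1000/CN − 10 with CN=86.748 → S = 1300/851 ≈ 1.528 in
Ia = 0.2·(1300/851) = 260/851 in ≈ 0.306 in
Since P=5.020 > Ia=0.306: effective rainfall P−Ia = 200601/42550 in
Runoff Q = (P−Ia)²/(P−Ia+S) = (4.714)²/(4.714+1.528) = 40240761201/11301322550 ≈ 3.561 in

Q = 40240761201/11301322550 in ≈ 3.561 in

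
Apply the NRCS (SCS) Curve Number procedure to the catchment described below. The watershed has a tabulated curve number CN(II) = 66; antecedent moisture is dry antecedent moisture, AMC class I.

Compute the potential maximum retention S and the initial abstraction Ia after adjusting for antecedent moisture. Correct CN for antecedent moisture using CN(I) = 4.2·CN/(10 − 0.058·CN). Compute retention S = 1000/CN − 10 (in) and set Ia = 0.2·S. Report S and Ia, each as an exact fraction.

S = 8500/693 in ≈ 12.266 in; Ia = 1700/693 in ≈ 2.453 in

Adjust CN=66 to AMC I: 4.2·66/(10 − 0.058·66) → (1386/5) ÷ (1543/250) = 69300/1543 ≈ 44.913
Max retention: S = 1000/(69300/1543) − 10 = 8500/693 in (≈ 12.266 in)
Ia = 0.2S: 0.2·12.266 = 2.453 in (exactly 1700/693)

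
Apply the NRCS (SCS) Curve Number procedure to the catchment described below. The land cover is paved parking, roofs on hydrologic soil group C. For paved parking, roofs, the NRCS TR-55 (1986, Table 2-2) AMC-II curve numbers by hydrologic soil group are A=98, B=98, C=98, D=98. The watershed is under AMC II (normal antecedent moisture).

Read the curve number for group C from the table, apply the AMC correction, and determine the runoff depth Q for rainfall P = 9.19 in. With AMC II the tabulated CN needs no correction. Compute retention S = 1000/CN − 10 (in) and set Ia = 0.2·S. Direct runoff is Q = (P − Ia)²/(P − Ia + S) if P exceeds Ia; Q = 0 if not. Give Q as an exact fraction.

Q = 2009818561/224571900 in ≈ 8.950 in

NRCS table: paved parking, roofs, soil group C → CN(II) = 98
CN(II) = 98; AMC II needs no correction.
Retention S: 1000/CN − 10 with CN=98.000 → S = 10/49 ≈ 0.204 in
Ia = 0.2·(10/49) = 2/49 in ≈ 0.041 in
Since P=9.190 > Ia=0.041: effective rainfall P−Ia = 44831/4900 in
Q = (44831/4900)²/((44831/4900) + 10/49) = (2009818561/24010000)/(45831/4900) = 2009818561/224571900 in ≈ 8.950 in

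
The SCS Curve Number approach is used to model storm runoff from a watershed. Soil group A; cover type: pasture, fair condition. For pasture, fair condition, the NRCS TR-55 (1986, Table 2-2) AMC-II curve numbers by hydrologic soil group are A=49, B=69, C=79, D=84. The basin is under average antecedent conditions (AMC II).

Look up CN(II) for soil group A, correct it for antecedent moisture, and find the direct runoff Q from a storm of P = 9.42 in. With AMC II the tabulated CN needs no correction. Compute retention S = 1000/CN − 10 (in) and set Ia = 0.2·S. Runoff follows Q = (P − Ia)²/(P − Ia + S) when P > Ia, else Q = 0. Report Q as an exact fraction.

Q = 35916049/11835950 in ≈ 3.034 in

NRCS table: pasture, fair condition, soil group A → CN(II) = 49
AMC II — tabulated CN = 49 applies directly.
Retention S: 1000/CN − 10 with CN=49.000 → S = 510/49 ≈ 10.408 in
Ia = 0.2S: 0.2·10.408 = 2.082 in (exactly 102/49)
P − Ia = 9.420 − 2.082 = 17979/2450 ≈ 7.338 in (> 0, runoff occurs)
Q: (17979/2450)² ÷ (43479/2450) = 35916049/11835950 in (≈ 3.034 in)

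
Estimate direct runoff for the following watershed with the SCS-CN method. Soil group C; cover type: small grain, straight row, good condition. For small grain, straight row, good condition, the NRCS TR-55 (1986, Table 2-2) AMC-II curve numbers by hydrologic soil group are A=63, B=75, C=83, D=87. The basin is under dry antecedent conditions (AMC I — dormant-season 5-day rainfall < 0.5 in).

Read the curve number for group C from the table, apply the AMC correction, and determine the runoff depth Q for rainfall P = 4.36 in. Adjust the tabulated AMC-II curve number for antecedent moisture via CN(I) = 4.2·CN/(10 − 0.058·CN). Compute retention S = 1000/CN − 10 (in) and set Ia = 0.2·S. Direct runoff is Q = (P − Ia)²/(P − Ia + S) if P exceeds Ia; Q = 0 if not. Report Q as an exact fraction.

Q = 21752415169/15686433525 in ≈ 1.387 in

NRCS table: small grain, straight row, good condition, soil group C → CN(II) = 83
CN(I) from CN(II)=83: (4.2·83)/(10 − 0.058·83) = 174300/2593 ≈ 67.219
Max retention: S = 1000/(174300/2593) − 10 = 8500/1743 in (≈ 4.877 in)
Ia = 0.2·(8500/1743) = 1700/1743 in ≈ 0.975 in
P − Ia = 4.360 − 0.975 = 147487/43575 ≈ 3.385 in (> 0, runoff occurs)
Runoff Q = (P−Ia)²/(P−Ia+S) = (3.385)²/(3.385+4.877) = 21752415169/15686433525 ≈ 1.387 in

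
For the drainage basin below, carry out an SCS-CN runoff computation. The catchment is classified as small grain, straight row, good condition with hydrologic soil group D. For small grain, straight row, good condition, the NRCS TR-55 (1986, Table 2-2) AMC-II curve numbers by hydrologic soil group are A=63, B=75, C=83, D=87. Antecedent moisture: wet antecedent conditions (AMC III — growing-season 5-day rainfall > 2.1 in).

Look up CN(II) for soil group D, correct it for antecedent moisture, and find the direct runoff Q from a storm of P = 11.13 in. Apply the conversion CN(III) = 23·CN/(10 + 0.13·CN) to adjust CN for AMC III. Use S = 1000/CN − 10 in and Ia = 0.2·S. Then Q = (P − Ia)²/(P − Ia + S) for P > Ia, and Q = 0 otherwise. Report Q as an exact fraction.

Q = 4844898438769/466455711300 in ≈ 10.387 in

NRCS table: small grain, straight row, good condition, soil group D → CN(II) = 87
CN(III) from CN(II)=87: (23·87)/(10 + 0.13·87) = 200100/2131 ≈ 93.900
S = 1000/(200100/2131) − 10 = 1300/2001 in ≈ 0.650 in
Ia = 0.2·(1300/2001) = 260/2001 in ≈ 0.130 in
Since P=11.130 > Ia=0.130: effective rainfall P−Ia = 2201113/200100 in
Q: (2201113/200100)² ÷ (2331113/200100) = 4844898438769/466455711300 in (≈ 10.387 in)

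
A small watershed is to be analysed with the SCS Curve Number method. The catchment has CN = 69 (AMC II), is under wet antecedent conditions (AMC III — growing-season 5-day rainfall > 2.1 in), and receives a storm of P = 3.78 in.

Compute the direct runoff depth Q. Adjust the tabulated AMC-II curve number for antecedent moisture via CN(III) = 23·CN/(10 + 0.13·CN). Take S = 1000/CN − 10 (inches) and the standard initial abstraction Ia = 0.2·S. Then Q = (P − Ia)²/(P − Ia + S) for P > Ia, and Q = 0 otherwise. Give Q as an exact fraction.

Q = 72330337249/33639877050 in ≈ 2.150 in

CN(III) from CN(II)=69: (23·69)/(10 + 0.13·69) = 158700/1897 ≈ 83.658
Retention S: 1000/CN − 10 with CN=83.658 → S = 3100/1587 ≈ 1.953 in
Ia = 0.2S: 0.2·1.953 = 0.391 in (exactly 620/1587)
Excess rainfall: 3.780 − 0.391 = 3.389 in; P > Ia so Q > 0
Runoff Q = (P−Ia)²/(P−Ia+S) = (3.389)²/(3.389+1.953) = 72330337249/33639877050 ≈ 2.150 in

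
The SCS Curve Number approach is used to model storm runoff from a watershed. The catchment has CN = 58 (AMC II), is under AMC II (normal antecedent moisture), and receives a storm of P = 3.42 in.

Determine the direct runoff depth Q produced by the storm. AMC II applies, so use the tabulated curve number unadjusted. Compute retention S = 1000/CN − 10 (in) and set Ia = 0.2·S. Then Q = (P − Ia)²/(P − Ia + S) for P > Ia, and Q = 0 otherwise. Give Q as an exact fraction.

Q = 2724627/6456850 in ≈ 0.422 in

AMC II — tabulated CN = 58 applies directly.
S = 1000/58 − 10 = 210/29 in ≈ 7.241 in
Initial abstraction Ia = S/5 = (210/29)/5 = 42/29 ≈ 1.448 in
Since P=3.420 > Ia=1.448: effective rainfall P−Ia = 2859/1450 in
Q: (2859/1450)² ÷ (13359/1450) = 2724627/6456850 in (≈ 0.422 in)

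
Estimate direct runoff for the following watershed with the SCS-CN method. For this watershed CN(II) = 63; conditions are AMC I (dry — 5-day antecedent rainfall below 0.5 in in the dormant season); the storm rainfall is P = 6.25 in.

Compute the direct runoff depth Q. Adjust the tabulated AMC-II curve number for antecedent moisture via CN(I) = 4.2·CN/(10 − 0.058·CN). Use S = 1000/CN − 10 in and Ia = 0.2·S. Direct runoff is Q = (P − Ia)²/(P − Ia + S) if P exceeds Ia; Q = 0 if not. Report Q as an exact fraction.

CN(I) from CN(II)=63: (4.2·63)/(10 − 0.058·63) = 132300/3173 ≈ 41.696
Max retention: S = 1000/(132300/3173) − 10 = 18500/1323 in (≈ 13.983 in)
Ia = 0.2S: 0.2·13.983 = 2.797 in (exactly 3700/1323)
Excess rainfall: 6.250 − 2.797 = 3.453 in; P > Ia so Q > 0
Q = (18275/5292)²/((18275/5292) + 18500/1323) = (333975625/28005264)/(92275/5292) = 13359025/19532772 in ≈ 0.684 in

Q = 13359025/19532772 in ≈ 0.684 in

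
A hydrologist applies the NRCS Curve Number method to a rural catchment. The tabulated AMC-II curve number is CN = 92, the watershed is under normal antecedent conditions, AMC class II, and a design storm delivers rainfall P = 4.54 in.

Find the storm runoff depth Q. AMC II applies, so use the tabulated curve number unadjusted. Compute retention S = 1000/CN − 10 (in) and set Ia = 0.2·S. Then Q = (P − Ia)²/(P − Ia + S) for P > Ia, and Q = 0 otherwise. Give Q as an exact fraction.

Q = 25210441/6924150 in ≈ 3.641 in

Average conditions: CN = 92 (no AMC adjustment).
Max retention: S = 1000/92 − 10 = 20/23 in (≈ 0.870 in)
Ia = 0.2S: 0.2·0.870 = 0.174 in (exactly 4/23)
P − Ia = 4.540 − 0.174 = 5021/1150 ≈ 4.366 in (> 0, runoff occurs)
Q = (5021/1150)²/((5021/1150) + 20/23) = (25210441/1322500)/(6021/1150) = 25210441/6924150 in ≈ 3.641 in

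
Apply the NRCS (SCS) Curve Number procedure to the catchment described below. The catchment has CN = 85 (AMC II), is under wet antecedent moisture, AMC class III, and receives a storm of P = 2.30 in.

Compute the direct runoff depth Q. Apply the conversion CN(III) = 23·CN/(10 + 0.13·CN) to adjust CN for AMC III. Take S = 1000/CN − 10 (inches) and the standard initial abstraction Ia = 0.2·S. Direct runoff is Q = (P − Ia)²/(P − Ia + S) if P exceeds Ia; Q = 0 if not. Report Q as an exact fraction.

Adjust CN=85 to AMC III: 23·85/(10 + 0.13·85) → 1955 ÷ (421/20) = 39100/421 ≈ 92.874
Retention S: 1000/CN − 10 with CN=92.874 → S = 300/391 ≈ 0.767 in
Initial abstraction Ia = S/5 = (300/391)/5 = 60/391 ≈ 0.153 in
P − Ia = 2.300 − 0.153 = 8393/3910 ≈ 2.147 in (> 0, runoff occurs)
Q: (8393/3910)² ÷ (11393/3910) = 70442449/44546630 in (≈ 1.581 in)

Q = 70442449/44546630 in ≈ 1.581 in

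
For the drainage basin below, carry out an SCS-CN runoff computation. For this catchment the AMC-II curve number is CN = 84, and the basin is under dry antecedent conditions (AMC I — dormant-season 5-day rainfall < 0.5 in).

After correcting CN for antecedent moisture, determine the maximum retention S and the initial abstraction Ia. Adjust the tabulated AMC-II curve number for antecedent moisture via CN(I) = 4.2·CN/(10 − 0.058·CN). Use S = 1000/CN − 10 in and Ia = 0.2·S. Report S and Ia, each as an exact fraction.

S = 2000/441 in ≈ 4.535 in; Ia = 400/441 in ≈ 0.907 in

Adjust CN=84 to AMC I: 4.2·84/(10 − 0.058·84) → (1764/5) ÷ (641/125) = 44100/641 ≈ 68.799
S = 1000/(44100/641) − 10 = 2000/441 in ≈ 4.535 in
Initial abstraction Ia = S/5 = (2000/441)/5 = 400/441 ≈ 0.907 in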